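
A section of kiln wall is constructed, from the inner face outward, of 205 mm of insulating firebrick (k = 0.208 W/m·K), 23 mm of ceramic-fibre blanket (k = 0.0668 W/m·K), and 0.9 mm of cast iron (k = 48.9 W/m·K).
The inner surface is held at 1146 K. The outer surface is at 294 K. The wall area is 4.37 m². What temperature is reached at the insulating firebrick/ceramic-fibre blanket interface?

Series thermal resistances:
R_insulating firebrick = L/(kA) = 0.205/(0.208×4.37) = 0.2255 K/W
R_ceramic-fibre blanket = L/(kA) = 0.023/(0.0668×4.37) = 0.07879 K/W
R_cast iron = L/(kA) = 0.0009/(48.9×4.37) = 4.212×10^-6 K/W
R_total = 0.3043 K/W;  Q = ΔT/R_total = 852/0.3043 = 2800 W
T_interface = T_inner − Q·ΣR(inner→interface) = 1146 − 2800×0.2255

T ≈ 515 K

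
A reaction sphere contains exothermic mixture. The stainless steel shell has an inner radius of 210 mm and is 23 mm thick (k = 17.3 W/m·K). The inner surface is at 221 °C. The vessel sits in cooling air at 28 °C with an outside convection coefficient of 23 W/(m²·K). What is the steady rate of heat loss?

For a spherical shell R = (1/r₁ − 1/r₂)/(4πk); film R = 1/(h·4πr²). In series:
R_stainless steel shell = (1/0.21 − 1/0.233)/(4π×17.3) = 0.002162 K/W
R_outer film = 1/(h·4πr_o²) = 1/(23×4π×0.233²) = 0.06373 K/W
R_total = 0.06589 K/W
Q = ΔT/R_total = 193/0.06589

Q ≈ 2930 W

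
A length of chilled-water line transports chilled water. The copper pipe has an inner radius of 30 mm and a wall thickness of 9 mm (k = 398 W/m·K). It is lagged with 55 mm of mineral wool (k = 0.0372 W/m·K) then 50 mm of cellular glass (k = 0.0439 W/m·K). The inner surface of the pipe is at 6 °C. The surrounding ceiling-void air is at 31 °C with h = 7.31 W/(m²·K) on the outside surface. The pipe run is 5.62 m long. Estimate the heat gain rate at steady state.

Q ≈ 25.7 W

Treating each annulus and film as a series resistance:
R_copper pipe wall = ln(39/30)/(2π×398×5.62) = 1.867×10^-5 K/W
R_mineral wool = ln(94/39)/(2π×0.0372×5.62) = 0.6697 K/W
R_cellular glass = ln(144/94)/(2π×0.0439×5.62) = 0.2751 K/W
R_outer film = 1/(h_o·2πr_oL) = 1/(7.31×2π×0.144×5.62) = 0.0269 K/W
R_total = 0.9718 K/W
Q = ΔT/R_total = 25/0.9718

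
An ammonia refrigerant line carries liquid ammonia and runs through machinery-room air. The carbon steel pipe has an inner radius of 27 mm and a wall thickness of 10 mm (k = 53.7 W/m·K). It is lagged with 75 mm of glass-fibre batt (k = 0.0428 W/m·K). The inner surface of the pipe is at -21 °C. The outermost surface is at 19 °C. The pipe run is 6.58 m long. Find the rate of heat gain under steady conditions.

Treating each annulus and film as a series resistance:
R_carbon steel pipe wall = ln(37/27)/(2π×53.7×6.58) = 1.419×10^-4 K/W
R_glass-fibre batt = ln(112/37)/(2π×0.0428×6.58) = 0.6259 K/W
R_total = 0.6261 K/W
Q = ΔT/R_total = 40/0.6261

Q ≈ 63.9 W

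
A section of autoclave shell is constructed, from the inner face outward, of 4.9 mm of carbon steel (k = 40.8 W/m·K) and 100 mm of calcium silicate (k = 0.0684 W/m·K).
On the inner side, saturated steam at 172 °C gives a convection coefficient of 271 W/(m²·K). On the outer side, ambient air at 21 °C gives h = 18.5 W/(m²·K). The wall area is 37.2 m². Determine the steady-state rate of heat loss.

Q ≈ 3700 W

Model the wall as resistances in series:
R_inner film = 1/(h_i·A) = 1/(271×37.2) = 9.919×10^-5 K/W
R_carbon steel = L/(kA) = 0.0049/(40.8×37.2) = 3.228×10^-6 K/W
R_calcium silicate = L/(kA) = 0.1/(0.0684×37.2) = 0.0393 K/W
R_outer film = 1/(h_o·A) = 1/(18.5×37.2) = 0.001453 K/W
R_total = 0.04086 K/W
Q = ΔT / R_total = 151 / 0.04086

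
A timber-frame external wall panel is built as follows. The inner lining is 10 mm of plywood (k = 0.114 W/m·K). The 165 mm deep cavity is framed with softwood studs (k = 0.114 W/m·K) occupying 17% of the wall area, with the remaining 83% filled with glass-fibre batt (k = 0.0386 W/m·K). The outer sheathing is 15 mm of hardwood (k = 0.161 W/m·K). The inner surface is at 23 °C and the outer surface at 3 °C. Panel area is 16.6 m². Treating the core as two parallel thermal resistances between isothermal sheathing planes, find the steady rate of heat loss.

Q ≈ 97.9 W

Sheathing layers in series; stud and cavity paths in parallel between them.
R_inner = 0.01/(0.114×16.6) = 0.005284 K/W
R_stud  = 0.165/(0.114×0.17×16.6) = 0.5129 K/W
R_cav   = 0.165/(0.0386×0.83×16.6) = 0.3102 K/W
1/R_core = 1/R_stud + 1/R_cav → R_core = 0.1933 K/W
R_outer = 0.015/(0.161×16.6) = 0.005613 K/W
R_total = 0.2042 K/W
Q = ΔT/R_total = 20/0.2042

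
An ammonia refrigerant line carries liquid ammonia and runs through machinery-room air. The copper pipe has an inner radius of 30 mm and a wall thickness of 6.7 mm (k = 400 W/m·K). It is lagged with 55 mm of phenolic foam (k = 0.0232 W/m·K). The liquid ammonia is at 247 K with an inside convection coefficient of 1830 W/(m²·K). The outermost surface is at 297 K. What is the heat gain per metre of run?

Cylindrical conduction, so R = ln(r₂/r₁)/(2πkL) per layer, in series:
R_inner film = 1/(h_i·2πr₁L) = 1/(1830×2π×0.03×1) = 0.002899 K/W
R_copper pipe wall = ln(36.7/30)/(2π×400×1) = 8.021×10^-5 K/W
R_phenolic foam = ln(91.7/36.7)/(2π×0.0232×1) = 6.282 K/W
R_total = 6.285 K/W
Q = ΔT/R_total = 50/6.285

q′ ≈ 7.96 W/m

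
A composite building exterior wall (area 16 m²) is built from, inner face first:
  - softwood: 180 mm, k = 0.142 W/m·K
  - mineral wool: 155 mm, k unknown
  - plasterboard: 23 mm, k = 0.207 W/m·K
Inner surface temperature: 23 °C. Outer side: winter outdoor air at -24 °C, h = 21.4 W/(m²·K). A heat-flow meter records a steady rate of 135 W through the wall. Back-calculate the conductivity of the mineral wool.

Series thermal resistances:
R_softwood = L/(kA) = 0.18/(0.142×16) = 0.07923 K/W
R_plasterboard = L/(kA) = 0.023/(0.207×16) = 0.006944 K/W
R_outer film = 1/(h_o·A) = 1/(21.4×16) = 0.002921 K/W
Sum of known resistances R_other = 0.08909 K/W
Total R = ΔT/Q = 47/135 = 0.3481 K/W
R_mineral wool = R_total − R_other = 0.2591 K/W
k = L/(R·A) = 0.155/(0.2591×16)

k ≈ 0.0374 W/(m·K)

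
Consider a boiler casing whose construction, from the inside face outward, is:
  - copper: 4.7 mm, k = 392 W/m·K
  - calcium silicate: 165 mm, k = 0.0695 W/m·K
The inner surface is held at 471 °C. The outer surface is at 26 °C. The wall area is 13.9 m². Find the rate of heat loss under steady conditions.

Q ≈ 2610 W

Thermal resistances in series:
R_copper = L/(kA) = 0.0047/(392×13.9) = 8.626×10^-7 K/W
R_calcium silicate = L/(kA) = 0.165/(0.0695×13.9) = 0.1708 K/W
R_total = 0.1708 K/W
Q = ΔT / R_total = 445 / 0.1708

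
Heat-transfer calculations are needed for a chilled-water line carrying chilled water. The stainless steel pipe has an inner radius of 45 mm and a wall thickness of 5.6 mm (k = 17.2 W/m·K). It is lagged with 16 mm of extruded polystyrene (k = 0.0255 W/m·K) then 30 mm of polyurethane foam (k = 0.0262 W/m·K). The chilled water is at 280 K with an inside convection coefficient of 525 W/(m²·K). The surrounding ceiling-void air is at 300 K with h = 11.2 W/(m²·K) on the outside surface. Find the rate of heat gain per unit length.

Cylindrical conduction, so R = ln(r₂/r₁)/(2πkL) per layer, in series:
R_inner film = 1/(h_i·2πr₁L) = 1/(525×2π×0.045×1) = 0.006737 K/W
R_stainless steel pipe wall = ln(50.6/45)/(2π×17.2×1) = 0.001085 K/W
R_extruded polystyrene = ln(66.6/50.6)/(2π×0.0255×1) = 1.715 K/W
R_polyurethane foam = ln(96.6/66.6)/(2π×0.0262×1) = 2.259 K/W
R_outer film = 1/(h_o·2πr_oL) = 1/(11.2×2π×0.0966×1) = 0.1471 K/W
R_total = 4.129 K/W
Q = ΔT/R_total = 20/4.129

q′ ≈ 4.84 W/m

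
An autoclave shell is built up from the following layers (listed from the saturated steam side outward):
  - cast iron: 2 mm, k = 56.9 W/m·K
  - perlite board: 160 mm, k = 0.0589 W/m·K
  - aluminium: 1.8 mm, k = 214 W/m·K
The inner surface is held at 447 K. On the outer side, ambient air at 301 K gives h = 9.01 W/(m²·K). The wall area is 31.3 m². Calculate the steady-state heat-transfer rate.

Q ≈ 1620 W

Using the resistance-network approach (series):
R_cast iron = L/(kA) = 0.002/(56.9×31.3) = 1.123×10^-6 K/W
R_perlite board = L/(kA) = 0.16/(0.0589×31.3) = 0.08679 K/W
R_aluminium = L/(kA) = 0.0018/(214×31.3) = 2.687×10^-7 K/W
R_outer film = 1/(h_o·A) = 1/(9.01×31.3) = 0.003546 K/W
R_total = 0.09034 K/W
Q = ΔT / R_total = 146 / 0.09034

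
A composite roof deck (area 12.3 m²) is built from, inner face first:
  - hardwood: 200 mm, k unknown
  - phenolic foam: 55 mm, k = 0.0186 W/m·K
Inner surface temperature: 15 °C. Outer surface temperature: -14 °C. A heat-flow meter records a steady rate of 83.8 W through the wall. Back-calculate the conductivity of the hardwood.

k ≈ 0.154 W/(m·K)

Treating each layer as a thermal resistance in series:
R_phenolic foam = L/(kA) = 0.055/(0.0186×12.3) = 0.2404 K/W
Sum of known resistances R_other = 0.2404 K/W
Total R = ΔT/Q = 29/83.8 = 0.3461 K/W
R_hardwood = R_total − R_other = 0.1057 K/W
k = L/(R·A) = 0.2/(0.1057×12.3)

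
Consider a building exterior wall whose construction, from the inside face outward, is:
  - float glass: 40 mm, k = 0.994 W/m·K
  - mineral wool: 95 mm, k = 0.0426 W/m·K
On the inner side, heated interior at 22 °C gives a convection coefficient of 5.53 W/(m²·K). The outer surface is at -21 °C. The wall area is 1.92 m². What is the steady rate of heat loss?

Q ≈ 33.7 W

Treating each layer as a thermal resistance in series:
R_inner film = 1/(h_i·A) = 1/(5.53×1.92) = 0.09418 K/W
R_float glass = L/(kA) = 0.04/(0.994×1.92) = 0.02096 K/W
R_mineral wool = L/(kA) = 0.095/(0.0426×1.92) = 1.161 K/W
R_total = 1.277 K/W
Q = ΔT / R_total = 43 / 1.277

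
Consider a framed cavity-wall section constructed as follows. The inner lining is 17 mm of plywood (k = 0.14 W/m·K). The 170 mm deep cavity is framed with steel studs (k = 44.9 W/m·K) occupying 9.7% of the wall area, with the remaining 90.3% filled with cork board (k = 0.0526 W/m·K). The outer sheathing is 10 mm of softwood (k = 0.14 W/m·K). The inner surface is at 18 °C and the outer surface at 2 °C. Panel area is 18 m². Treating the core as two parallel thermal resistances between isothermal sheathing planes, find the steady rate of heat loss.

Q ≈ 1240 W

Sheathing layers in series; stud and cavity paths in parallel between them.
R_inner = 0.017/(0.14×18) = 0.006746 K/W
R_stud  = 0.17/(44.9×0.097×18) = 0.002168 K/W
R_cav   = 0.17/(0.0526×0.903×18) = 0.1988 K/W
1/R_core = 1/R_stud + 1/R_cav → R_core = 0.002145 K/W
R_outer = 0.01/(0.14×18) = 0.003968 K/W
R_total = 0.01286 K/W
Q = ΔT/R_total = 16/0.01286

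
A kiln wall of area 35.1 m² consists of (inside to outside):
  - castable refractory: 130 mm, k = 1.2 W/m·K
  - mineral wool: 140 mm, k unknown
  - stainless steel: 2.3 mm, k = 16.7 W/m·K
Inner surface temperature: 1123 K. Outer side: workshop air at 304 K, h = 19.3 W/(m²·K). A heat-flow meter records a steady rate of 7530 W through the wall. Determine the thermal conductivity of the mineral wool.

k ≈ 0.0383 W/(m·K)

Treating each layer as a thermal resistance in series:
R_castable refractory = L/(kA) = 0.13/(1.2×35.1) = 0.003086 K/W
R_stainless steel = L/(kA) = 0.0023/(16.7×35.1) = 3.924×10^-6 K/W
R_outer film = 1/(h_o·A) = 1/(19.3×35.1) = 0.001476 K/W
Sum of known resistances R_other = 0.004567 K/W
Total R = ΔT/Q = 819/7530 = 0.1088 K/W
R_mineral wool = R_total − R_other = 0.1042 K/W
k = L/(R·A) = 0.14/(0.1042×35.1)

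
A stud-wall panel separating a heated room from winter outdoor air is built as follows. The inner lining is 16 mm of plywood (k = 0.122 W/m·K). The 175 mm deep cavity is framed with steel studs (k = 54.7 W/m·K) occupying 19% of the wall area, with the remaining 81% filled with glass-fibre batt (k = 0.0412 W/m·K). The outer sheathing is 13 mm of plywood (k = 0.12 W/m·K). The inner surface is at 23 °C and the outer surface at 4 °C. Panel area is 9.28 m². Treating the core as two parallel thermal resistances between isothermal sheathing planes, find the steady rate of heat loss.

Sheathing layers in series; stud and cavity paths in parallel between them.
R_inner = 0.016/(0.122×9.28) = 0.01413 K/W
R_stud  = 0.175/(54.7×0.19×9.28) = 0.001814 K/W
R_cav   = 0.175/(0.0412×0.81×9.28) = 0.5651 K/W
1/R_core = 1/R_stud + 1/R_cav → R_core = 0.001809 K/W
R_outer = 0.013/(0.12×9.28) = 0.01167 K/W
R_total = 0.02761 K/W
Q = ΔT/R_total = 19/0.02761

Q ≈ 688 W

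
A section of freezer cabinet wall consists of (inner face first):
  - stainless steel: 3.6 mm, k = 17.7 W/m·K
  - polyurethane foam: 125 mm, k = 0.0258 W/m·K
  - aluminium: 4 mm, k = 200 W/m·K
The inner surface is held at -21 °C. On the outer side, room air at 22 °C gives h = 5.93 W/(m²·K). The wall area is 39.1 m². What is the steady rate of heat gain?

Treating each layer as a thermal resistance in series:
R_stainless steel = L/(kA) = 0.0036/(17.7×39.1) = 5.202×10^-6 K/W
R_polyurethane foam = L/(kA) = 0.125/(0.0258×39.1) = 0.1239 K/W
R_aluminium = L/(kA) = 0.004/(200×39.1) = 5.115×10^-7 K/W
R_outer film = 1/(h_o·A) = 1/(5.93×39.1) = 0.004313 K/W
R_total = 0.1282 K/W
Q = ΔT / R_total = 43 / 0.1282

Q ≈ 335 W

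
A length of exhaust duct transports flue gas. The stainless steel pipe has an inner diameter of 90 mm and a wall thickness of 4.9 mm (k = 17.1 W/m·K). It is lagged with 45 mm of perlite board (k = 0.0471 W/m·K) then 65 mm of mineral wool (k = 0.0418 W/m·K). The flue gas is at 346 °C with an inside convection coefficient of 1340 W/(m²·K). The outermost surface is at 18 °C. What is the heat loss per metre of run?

For a radial system each layer contributes R = ln(r_out/r_in)/(2πkL); films add R = 1/(hA).
R_inner film = 1/(h_i·2πr₁L) = 1/(1340×2π×0.045×1) = 0.002639 K/W
R_stainless steel pipe wall = ln(49.9/45)/(2π×17.1×1) = 9.62×10^-4 K/W
R_perlite board = ln(94.9/49.9)/(2π×0.0471×1) = 2.172 K/W
R_mineral wool = ln(159.9/94.9)/(2π×0.0418×1) = 1.986 K/W
R_total = 4.162 K/W
Q = ΔT/R_total = 328/4.162

q′ ≈ 78.8 W/m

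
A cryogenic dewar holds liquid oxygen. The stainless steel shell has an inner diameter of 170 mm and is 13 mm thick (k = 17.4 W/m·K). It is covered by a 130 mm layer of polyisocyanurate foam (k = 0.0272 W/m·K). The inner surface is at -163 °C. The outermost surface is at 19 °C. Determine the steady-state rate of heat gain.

Q ≈ 10.7 W

Each spherical layer contributes R = (1/r_i − 1/r_o)/(4πk):
R_stainless steel shell = (1/0.085 − 1/0.098)/(4π×17.4) = 0.007137 K/W
R_polyisocyanurate foam = (1/0.098 − 1/0.228)/(4π×0.0272) = 17.02 K/W
R_total = 17.03 K/W
Q = ΔT/R_total = 182/17.03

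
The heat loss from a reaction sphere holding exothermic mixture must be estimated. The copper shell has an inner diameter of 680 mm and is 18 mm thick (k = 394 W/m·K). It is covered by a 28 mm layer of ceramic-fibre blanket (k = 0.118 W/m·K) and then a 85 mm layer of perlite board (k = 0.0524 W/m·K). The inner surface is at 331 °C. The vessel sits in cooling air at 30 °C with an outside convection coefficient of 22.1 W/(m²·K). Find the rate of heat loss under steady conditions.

Q ≈ 349 W

Each spherical layer contributes R = (1/r_i − 1/r_o)/(4πk):
R_copper shell = (1/0.34 − 1/0.358)/(4π×394) = 2.987×10^-5 K/W
R_ceramic-fibre blanket = (1/0.358 − 1/0.386)/(4π×0.118) = 0.1366 K/W
R_perlite board = (1/0.386 − 1/0.471)/(4π×0.0524) = 0.71 K/W
R_outer film = 1/(h·4πr_o²) = 1/(22.1×4π×0.471²) = 0.01623 K/W
R_total = 0.8629 K/W
Q = ΔT/R_total = 301/0.8629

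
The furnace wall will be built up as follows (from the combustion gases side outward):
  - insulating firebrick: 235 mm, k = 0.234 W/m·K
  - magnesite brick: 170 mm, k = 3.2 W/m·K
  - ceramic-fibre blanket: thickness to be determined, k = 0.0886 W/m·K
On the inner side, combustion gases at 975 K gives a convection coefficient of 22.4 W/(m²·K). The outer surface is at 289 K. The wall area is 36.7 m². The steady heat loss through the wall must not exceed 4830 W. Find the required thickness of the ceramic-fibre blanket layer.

Model the wall as resistances in series:
R_inner film = 1/(h_i·A) = 1/(22.4×36.7) = 0.001216 K/W
R_insulating firebrick = L/(kA) = 0.235/(0.234×36.7) = 0.02736 K/W
R_magnesite brick = L/(kA) = 0.17/(3.2×36.7) = 0.001448 K/W
Sum of the known resistances R_other = 0.03003 K/W
Required total resistance R_tot = ΔT/Q_allow = 686/4830 = 0.142 K/W
R_ceramic-fibre blanket = R_tot − R_other = 0.112 K/W
L = R·k·A = 0.112×0.0886×36.7

L ≈ 364 mm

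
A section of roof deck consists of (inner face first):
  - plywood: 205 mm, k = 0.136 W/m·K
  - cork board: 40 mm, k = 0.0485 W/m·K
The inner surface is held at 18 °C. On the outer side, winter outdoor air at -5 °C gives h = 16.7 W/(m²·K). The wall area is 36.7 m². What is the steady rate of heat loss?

Treating each layer as a thermal resistance in series:
R_plywood = L/(kA) = 0.205/(0.136×36.7) = 0.04107 K/W
R_cork board = L/(kA) = 0.04/(0.0485×36.7) = 0.02247 K/W
R_outer film = 1/(h_o·A) = 1/(16.7×36.7) = 0.001632 K/W
R_total = 0.06518 K/W
Q = ΔT / R_total = 23 / 0.06518

Q ≈ 353 W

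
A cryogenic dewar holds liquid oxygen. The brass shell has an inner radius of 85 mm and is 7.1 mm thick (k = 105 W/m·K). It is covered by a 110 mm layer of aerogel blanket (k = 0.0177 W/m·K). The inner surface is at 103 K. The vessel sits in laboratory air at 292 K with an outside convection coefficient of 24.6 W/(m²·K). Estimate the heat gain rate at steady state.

Each spherical layer contributes R = (1/r_i − 1/r_o)/(4πk):
R_brass shell = (1/0.085 − 1/0.0921)/(4π×105) = 6.874×10^-4 K/W
R_aerogel blanket = (1/0.0921 − 1/0.2021)/(4π×0.0177) = 26.57 K/W
R_outer film = 1/(h·4πr_o²) = 1/(24.6×4π×0.2021²) = 0.0792 K/W
R_total = 26.65 K/W
Q = ΔT/R_total = 189/26.65

Q ≈ 7.09 W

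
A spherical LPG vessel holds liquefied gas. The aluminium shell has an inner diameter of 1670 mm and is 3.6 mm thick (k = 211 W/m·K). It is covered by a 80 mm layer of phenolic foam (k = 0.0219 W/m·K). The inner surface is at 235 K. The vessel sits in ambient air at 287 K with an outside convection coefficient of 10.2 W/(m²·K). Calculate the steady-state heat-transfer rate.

Q ≈ 135 W

Spherical conduction: R = (1/r_in − 1/r_out)/(4πk) per layer; series-sum.
R_aluminium shell = (1/0.835 − 1/0.8386)/(4π×211) = 1.939×10^-6 K/W
R_phenolic foam = (1/0.8386 − 1/0.9186)/(4π×0.0219) = 0.3774 K/W
R_outer film = 1/(h·4πr_o²) = 1/(10.2×4π×0.9186²) = 0.009246 K/W
R_total = 0.3866 K/W
Q = ΔT/R_total = 52/0.3866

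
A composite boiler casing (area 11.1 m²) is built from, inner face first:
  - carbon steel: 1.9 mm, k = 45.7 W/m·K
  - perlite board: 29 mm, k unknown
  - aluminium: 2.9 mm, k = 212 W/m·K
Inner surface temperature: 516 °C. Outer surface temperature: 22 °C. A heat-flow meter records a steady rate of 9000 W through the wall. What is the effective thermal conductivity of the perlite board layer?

k ≈ 0.0476 W/(m·K)

Series thermal resistances:
R_carbon steel = L/(kA) = 0.0019/(45.7×11.1) = 3.746×10^-6 K/W
R_aluminium = L/(kA) = 0.0029/(212×11.1) = 1.232×10^-6 K/W
Sum of known resistances R_other = 4.978×10^-6 K/W
Total R = ΔT/Q = 494/9000 = 0.05489 K/W
R_perlite board = R_total − R_other = 0.05488 K/W
k = L/(R·A) = 0.029/(0.05488×11.1)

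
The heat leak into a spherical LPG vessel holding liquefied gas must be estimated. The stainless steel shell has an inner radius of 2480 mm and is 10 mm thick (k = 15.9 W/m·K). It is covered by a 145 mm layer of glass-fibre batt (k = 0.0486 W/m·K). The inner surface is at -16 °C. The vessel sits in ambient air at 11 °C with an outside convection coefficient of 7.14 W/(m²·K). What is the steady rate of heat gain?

Radial (spherical) resistances in series:
R_stainless steel shell = (1/2.48 − 1/2.49)/(4π×15.9) = 8.105×10^-6 K/W
R_glass-fibre batt = (1/2.49 − 1/2.635)/(4π×0.0486) = 0.03619 K/W
R_outer film = 1/(h·4πr_o²) = 1/(7.14×4π×2.635²) = 0.001605 K/W
R_total = 0.0378 K/W
Q = ΔT/R_total = 27/0.0378

Q ≈ 714 W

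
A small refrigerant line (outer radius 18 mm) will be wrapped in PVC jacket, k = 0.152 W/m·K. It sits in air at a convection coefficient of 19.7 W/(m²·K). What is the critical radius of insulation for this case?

r_cr ≈ 7.72 mm

For a cylinder r_cr = k/h = 0.152/19.7
r_cr = 7.72 mm; since the bare radius (18 mm) is above r_cr, any added insulation will reduce heat loss.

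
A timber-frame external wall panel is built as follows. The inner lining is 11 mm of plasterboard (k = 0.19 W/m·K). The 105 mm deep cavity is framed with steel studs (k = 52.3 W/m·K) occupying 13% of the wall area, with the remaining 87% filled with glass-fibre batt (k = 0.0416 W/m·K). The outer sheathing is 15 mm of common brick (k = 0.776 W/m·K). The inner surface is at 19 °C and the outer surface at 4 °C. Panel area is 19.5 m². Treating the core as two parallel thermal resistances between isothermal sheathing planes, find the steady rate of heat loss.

Sheathing layers in series; stud and cavity paths in parallel between them.
R_inner = 0.011/(0.19×19.5) = 0.002969 K/W
R_stud  = 0.105/(52.3×0.13×19.5) = 7.92×10^-4 K/W
R_cav   = 0.105/(0.0416×0.87×19.5) = 0.1488 K/W
1/R_core = 1/R_stud + 1/R_cav → R_core = 7.878×10^-4 K/W
R_outer = 0.015/(0.776×19.5) = 9.913×10^-4 K/W
R_total = 0.004748 K/W
Q = ΔT/R_total = 15/0.004748

Q ≈ 3160 W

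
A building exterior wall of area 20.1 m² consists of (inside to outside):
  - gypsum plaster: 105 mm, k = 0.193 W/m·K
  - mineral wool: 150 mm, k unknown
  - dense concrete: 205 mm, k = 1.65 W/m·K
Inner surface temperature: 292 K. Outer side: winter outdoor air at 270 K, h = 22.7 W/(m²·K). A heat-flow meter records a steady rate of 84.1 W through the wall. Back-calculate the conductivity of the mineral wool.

Model the wall as resistances in series:
R_gypsum plaster = L/(kA) = 0.105/(0.193×20.1) = 0.02707 K/W
R_dense concrete = L/(kA) = 0.205/(1.65×20.1) = 0.006181 K/W
R_outer film = 1/(h_o·A) = 1/(22.7×20.1) = 0.002192 K/W
Sum of known resistances R_other = 0.03544 K/W
Total R = ΔT/Q = 22/84.1 = 0.2616 K/W
R_mineral wool = R_total − R_other = 0.2262 K/W
k = L/(R·A) = 0.15/(0.2262×20.1)

k ≈ 0.033 W/(m·K)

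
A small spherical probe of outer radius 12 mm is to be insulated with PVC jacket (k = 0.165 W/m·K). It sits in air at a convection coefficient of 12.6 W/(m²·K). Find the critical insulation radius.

For a sphere r_cr = 2k/h = 2×0.165/12.6
r_cr = 26.2 mm; since the bare radius (12 mm) is below r_cr, adding a thin layer of insulation will *increase* heat loss.

r_cr ≈ 26.2 mm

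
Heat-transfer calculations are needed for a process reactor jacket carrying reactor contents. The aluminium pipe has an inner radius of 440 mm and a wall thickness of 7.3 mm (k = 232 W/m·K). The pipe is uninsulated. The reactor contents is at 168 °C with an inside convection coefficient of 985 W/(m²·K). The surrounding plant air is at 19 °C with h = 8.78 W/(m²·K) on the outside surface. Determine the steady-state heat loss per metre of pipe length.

Radial resistances (cylindrical: R_cond = ln(r_o/r_i)/(2πkL), R_conv = 1/(h·2πrL)):
R_inner film = 1/(h_i·2πr₁L) = 1/(985×2π×0.44×1) = 3.672×10^-4 K/W
R_aluminium pipe wall = ln(447.3/440)/(2π×232×1) = 1.129×10^-5 K/W
R_outer film = 1/(h_o·2πr_oL) = 1/(8.78×2π×0.4473×1) = 0.04053 K/W
R_total = 0.0409 K/W
Q = ΔT/R_total = 149/0.0409

q′ ≈ 3640 W/m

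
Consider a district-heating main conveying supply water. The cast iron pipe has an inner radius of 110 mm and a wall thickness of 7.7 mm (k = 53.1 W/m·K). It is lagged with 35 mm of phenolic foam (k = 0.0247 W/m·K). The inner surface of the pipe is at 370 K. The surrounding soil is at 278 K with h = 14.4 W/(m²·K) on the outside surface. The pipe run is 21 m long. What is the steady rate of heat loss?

Q ≈ 1100 W

For a radial system each layer contributes R = ln(r_out/r_in)/(2πkL); films add R = 1/(hA).
R_cast iron pipe wall = ln(117.7/110)/(2π×53.1×21) = 9.657×10^-6 K/W
R_phenolic foam = ln(152.7/117.7)/(2π×0.0247×21) = 0.07988 K/W
R_outer film = 1/(h_o·2πr_oL) = 1/(14.4×2π×0.1527×21) = 0.003447 K/W
R_total = 0.08334 K/W
Q = ΔT/R_total = 92/0.08334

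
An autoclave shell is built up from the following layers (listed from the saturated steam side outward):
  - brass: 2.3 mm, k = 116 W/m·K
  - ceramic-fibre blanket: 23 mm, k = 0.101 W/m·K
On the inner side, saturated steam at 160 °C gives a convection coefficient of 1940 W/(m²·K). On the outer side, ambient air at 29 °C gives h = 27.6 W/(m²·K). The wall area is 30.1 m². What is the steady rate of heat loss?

Thermal resistances in series:
R_inner film = 1/(h_i·A) = 1/(1940×30.1) = 1.713×10^-5 K/W
R_brass = L/(kA) = 0.0023/(116×30.1) = 6.587×10^-7 K/W
R_ceramic-fibre blanket = L/(kA) = 0.023/(0.101×30.1) = 0.007566 K/W
R_outer film = 1/(h_o·A) = 1/(27.6×30.1) = 0.001204 K/W
R_total = 0.008787 K/W
Q = ΔT / R_total = 131 / 0.008787

Q ≈ 14900 W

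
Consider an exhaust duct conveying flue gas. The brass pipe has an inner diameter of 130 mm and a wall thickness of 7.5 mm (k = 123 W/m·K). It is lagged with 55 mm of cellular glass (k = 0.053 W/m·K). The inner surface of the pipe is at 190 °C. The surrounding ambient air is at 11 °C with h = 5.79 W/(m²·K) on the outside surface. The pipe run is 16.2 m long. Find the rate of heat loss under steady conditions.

Radial resistances (cylindrical: R_cond = ln(r_o/r_i)/(2πkL), R_conv = 1/(h·2πrL)):
R_brass pipe wall = ln(72.5/65)/(2π×123×16.2) = 8.722×10^-6 K/W
R_cellular glass = ln(127.5/72.5)/(2π×0.053×16.2) = 0.1046 K/W
R_outer film = 1/(h_o·2πr_oL) = 1/(5.79×2π×0.1275×16.2) = 0.01331 K/W
R_total = 0.118 K/W
Q = ΔT/R_total = 179/0.118

Q ≈ 1520 W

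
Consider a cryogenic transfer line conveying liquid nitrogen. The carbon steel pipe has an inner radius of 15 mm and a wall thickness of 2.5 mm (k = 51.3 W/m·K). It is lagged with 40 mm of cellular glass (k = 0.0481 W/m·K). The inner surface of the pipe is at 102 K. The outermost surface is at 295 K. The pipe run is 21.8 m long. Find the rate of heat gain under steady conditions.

Q ≈ 1070 W

Per-layer cylindrical resistances, series-summed:
R_carbon steel pipe wall = ln(17.5/15)/(2π×51.3×21.8) = 2.194×10^-5 K/W
R_cellular glass = ln(57.5/17.5)/(2π×0.0481×21.8) = 0.1806 K/W
R_total = 0.1806 K/W
Q = ΔT/R_total = 193/0.1806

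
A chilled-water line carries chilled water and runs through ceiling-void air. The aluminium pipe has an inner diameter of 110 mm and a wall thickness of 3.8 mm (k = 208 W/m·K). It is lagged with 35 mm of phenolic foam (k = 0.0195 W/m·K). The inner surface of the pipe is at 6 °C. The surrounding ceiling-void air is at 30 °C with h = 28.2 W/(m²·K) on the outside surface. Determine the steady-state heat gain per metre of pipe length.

Per-layer cylindrical resistances, series-summed:
R_aluminium pipe wall = ln(58.8/55)/(2π×208×1) = 5.112×10^-5 K/W
R_phenolic foam = ln(93.8/58.8)/(2π×0.0195×1) = 3.812 K/W
R_outer film = 1/(h_o·2πr_oL) = 1/(28.2×2π×0.0938×1) = 0.06017 K/W
R_total = 3.872 K/W
Q = ΔT/R_total = 24/3.872

q′ ≈ 6.2 W/m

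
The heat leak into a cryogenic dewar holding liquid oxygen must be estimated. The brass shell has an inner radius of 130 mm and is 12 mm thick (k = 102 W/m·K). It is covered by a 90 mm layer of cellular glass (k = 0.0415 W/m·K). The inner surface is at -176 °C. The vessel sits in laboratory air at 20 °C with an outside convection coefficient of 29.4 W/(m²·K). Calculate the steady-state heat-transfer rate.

Q ≈ 37.1 W

Radial (spherical) resistances in series:
R_brass shell = (1/0.13 − 1/0.142)/(4π×102) = 5.072×10^-4 K/W
R_cellular glass = (1/0.142 − 1/0.232)/(4π×0.0415) = 5.239 K/W
R_outer film = 1/(h·4πr_o²) = 1/(29.4×4π×0.232²) = 0.05029 K/W
R_total = 5.289 K/W
Q = ΔT/R_total = 196/5.289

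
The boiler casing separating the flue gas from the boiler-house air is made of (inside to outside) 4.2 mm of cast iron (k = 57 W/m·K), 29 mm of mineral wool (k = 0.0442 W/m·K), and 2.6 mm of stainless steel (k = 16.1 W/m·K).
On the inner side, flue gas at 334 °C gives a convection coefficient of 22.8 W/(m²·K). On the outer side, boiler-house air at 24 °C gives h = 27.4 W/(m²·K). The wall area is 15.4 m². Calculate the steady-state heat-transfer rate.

Q ≈ 6480 W

Model the wall as resistances in series:
R_inner film = 1/(h_i·A) = 1/(22.8×15.4) = 0.002848 K/W
R_cast iron = L/(kA) = 0.0042/(57×15.4) = 4.785×10^-6 K/W
R_mineral wool = L/(kA) = 0.029/(0.0442×15.4) = 0.0426 K/W
R_stainless steel = L/(kA) = 0.0026/(16.1×15.4) = 1.049×10^-5 K/W
R_outer film = 1/(h_o·A) = 1/(27.4×15.4) = 0.00237 K/W
R_total = 0.04784 K/W
Q = ΔT / R_total = 310 / 0.04784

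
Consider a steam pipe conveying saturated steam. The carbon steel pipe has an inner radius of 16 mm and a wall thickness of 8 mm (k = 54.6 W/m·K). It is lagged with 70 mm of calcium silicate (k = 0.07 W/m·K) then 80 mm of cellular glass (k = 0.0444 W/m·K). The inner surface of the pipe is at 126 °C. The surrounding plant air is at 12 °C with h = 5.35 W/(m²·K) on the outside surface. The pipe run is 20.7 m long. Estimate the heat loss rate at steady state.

Cylindrical conduction, so R = ln(r₂/r₁)/(2πkL) per layer, in series:
R_carbon steel pipe wall = ln(24/16)/(2π×54.6×20.7) = 5.71×10^-5 K/W
R_calcium silicate = ln(94/24)/(2π×0.07×20.7) = 0.15 K/W
R_cellular glass = ln(174/94)/(2π×0.0444×20.7) = 0.1066 K/W
R_outer film = 1/(h_o·2πr_oL) = 1/(5.35×2π×0.174×20.7) = 0.008259 K/W
R_total = 0.2649 K/W
Q = ΔT/R_total = 114/0.2649

Q ≈ 430 W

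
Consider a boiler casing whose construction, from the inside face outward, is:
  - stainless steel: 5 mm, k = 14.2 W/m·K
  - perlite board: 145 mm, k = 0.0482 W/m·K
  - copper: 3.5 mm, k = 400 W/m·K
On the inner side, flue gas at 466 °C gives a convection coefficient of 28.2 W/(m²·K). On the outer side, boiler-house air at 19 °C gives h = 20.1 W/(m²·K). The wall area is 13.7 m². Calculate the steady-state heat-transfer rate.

Treating each layer as a thermal resistance in series:
R_inner film = 1/(h_i·A) = 1/(28.2×13.7) = 0.002588 K/W
R_stainless steel = L/(kA) = 0.005/(14.2×13.7) = 2.57×10^-5 K/W
R_perlite board = L/(kA) = 0.145/(0.0482×13.7) = 0.2196 K/W
R_copper = L/(kA) = 0.0035/(400×13.7) = 6.387×10^-7 K/W
R_outer film = 1/(h_o·A) = 1/(20.1×13.7) = 0.003631 K/W
R_total = 0.2258 K/W
Q = ΔT / R_total = 447 / 0.2258

Q ≈ 1980 W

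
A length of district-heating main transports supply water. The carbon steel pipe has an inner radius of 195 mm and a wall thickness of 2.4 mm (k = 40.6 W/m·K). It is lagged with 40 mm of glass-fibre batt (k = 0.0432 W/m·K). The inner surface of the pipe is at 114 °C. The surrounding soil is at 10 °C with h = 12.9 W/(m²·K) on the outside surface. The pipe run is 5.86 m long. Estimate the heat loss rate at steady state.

Radial resistances (cylindrical: R_cond = ln(r_o/r_i)/(2πkL), R_conv = 1/(h·2πrL)):
R_carbon steel pipe wall = ln(197.4/195)/(2π×40.6×5.86) = 8.183×10^-6 K/W
R_glass-fibre batt = ln(237.4/197.4)/(2π×0.0432×5.86) = 0.116 K/W
R_outer film = 1/(h_o·2πr_oL) = 1/(12.9×2π×0.2374×5.86) = 0.008869 K/W
R_total = 0.1249 K/W
Q = ΔT/R_total = 104/0.1249

Q ≈ 833 W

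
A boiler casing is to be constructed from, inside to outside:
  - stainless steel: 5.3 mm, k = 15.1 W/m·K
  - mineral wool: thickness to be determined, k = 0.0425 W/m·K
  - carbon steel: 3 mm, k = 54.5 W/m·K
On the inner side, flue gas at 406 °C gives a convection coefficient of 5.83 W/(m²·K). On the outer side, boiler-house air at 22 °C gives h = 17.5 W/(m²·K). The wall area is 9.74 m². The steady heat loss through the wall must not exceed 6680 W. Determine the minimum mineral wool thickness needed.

Treating each layer as a thermal resistance in series:
R_inner film = 1/(h_i·A) = 1/(5.83×9.74) = 0.01761 K/W
R_stainless steel = L/(kA) = 0.0053/(15.1×9.74) = 3.604×10^-5 K/W
R_carbon steel = L/(kA) = 0.003/(54.5×9.74) = 5.652×10^-6 K/W
R_outer film = 1/(h_o·A) = 1/(17.5×9.74) = 0.005867 K/W
Sum of the known resistances R_other = 0.02352 K/W
Required total resistance R_tot = ΔT/Q_allow = 384/6680 = 0.05749 K/W
R_mineral wool = R_tot − R_other = 0.03397 K/W
L = R·k·A = 0.03397×0.0425×9.74

L ≈ 14.1 mm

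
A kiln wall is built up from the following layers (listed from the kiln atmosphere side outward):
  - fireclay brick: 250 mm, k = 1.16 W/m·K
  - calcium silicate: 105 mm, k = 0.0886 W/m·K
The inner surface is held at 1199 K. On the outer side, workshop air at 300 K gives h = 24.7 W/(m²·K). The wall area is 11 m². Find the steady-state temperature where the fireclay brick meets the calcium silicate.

Model the wall as resistances in series:
R_fireclay brick = L/(kA) = 0.25/(1.16×11) = 0.01959 K/W
R_calcium silicate = L/(kA) = 0.105/(0.0886×11) = 0.1077 K/W
R_outer film = 1/(h_o·A) = 1/(24.7×11) = 0.003681 K/W
R_total = 0.131 K/W;  Q = ΔT/R_total = 899/0.131 = 6862 W
T_interface = T_inner − Q·ΣR(inner→interface) = 1199 − 6860×0.01959

T ≈ 1060 K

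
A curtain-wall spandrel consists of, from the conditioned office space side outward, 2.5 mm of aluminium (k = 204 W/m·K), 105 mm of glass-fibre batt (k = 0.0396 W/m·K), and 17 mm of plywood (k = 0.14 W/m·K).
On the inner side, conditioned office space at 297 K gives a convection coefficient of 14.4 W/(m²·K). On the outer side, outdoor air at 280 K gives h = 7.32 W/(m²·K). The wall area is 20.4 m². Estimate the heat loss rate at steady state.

Model the wall as resistances in series:
R_inner film = 1/(h_i·A) = 1/(14.4×20.4) = 0.003404 K/W
R_aluminium = L/(kA) = 0.0025/(204×20.4) = 6.007×10^-7 K/W
R_glass-fibre batt = L/(kA) = 0.105/(0.0396×20.4) = 0.13 K/W
R_plywood = L/(kA) = 0.017/(0.14×20.4) = 0.005952 K/W
R_outer film = 1/(h_o·A) = 1/(7.32×20.4) = 0.006697 K/W
R_total = 0.146 K/W
Q = ΔT / R_total = 17 / 0.146

Q ≈ 116 W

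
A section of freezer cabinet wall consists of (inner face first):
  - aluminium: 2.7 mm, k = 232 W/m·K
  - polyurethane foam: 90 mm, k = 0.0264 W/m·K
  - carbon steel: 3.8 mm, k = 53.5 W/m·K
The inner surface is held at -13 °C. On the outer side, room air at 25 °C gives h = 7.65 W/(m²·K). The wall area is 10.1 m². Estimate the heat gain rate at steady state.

Q ≈ 108 W

Series thermal resistances:
R_aluminium = L/(kA) = 0.0027/(232×10.1) = 1.152×10^-6 K/W
R_polyurethane foam = L/(kA) = 0.09/(0.0264×10.1) = 0.3375 K/W
R_carbon steel = L/(kA) = 0.0038/(53.5×10.1) = 7.032×10^-6 K/W
R_outer film = 1/(h_o·A) = 1/(7.65×10.1) = 0.01294 K/W
R_total = 0.3505 K/W
Q = ΔT / R_total = 38 / 0.3505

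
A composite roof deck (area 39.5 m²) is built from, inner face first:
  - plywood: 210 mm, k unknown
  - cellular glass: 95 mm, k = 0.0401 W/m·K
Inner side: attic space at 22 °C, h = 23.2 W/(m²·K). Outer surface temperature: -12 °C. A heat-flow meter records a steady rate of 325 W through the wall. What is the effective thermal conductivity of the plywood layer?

Series thermal resistances:
R_inner film = 1/(h_i·A) = 1/(23.2×39.5) = 0.001091 K/W
R_cellular glass = L/(kA) = 0.095/(0.0401×39.5) = 0.05998 K/W
Sum of known resistances R_other = 0.06107 K/W
Total R = ΔT/Q = 34/325 = 0.1046 K/W
R_plywood = R_total − R_other = 0.04355 K/W
k = L/(R·A) = 0.21/(0.04355×39.5)

k ≈ 0.122 W/(m·K)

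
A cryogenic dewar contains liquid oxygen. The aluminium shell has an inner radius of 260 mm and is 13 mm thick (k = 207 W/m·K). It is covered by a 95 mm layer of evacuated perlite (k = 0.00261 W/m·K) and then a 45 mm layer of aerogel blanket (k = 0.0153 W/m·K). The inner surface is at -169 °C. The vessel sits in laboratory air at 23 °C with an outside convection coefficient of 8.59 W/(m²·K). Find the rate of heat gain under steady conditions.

Q ≈ 6.31 W

Each spherical layer contributes R = (1/r_i − 1/r_o)/(4πk):
R_aluminium shell = (1/0.26 − 1/0.273)/(4π×207) = 7.041×10^-5 K/W
R_evacuated perlite = (1/0.273 − 1/0.368)/(4π×0.00261) = 28.83 K/W
R_aerogel blanket = (1/0.368 − 1/0.413)/(4π×0.0153) = 1.54 K/W
R_outer film = 1/(h·4πr_o²) = 1/(8.59×4π×0.413²) = 0.05431 K/W
R_total = 30.43 K/W
Q = ΔT/R_total = 192/30.43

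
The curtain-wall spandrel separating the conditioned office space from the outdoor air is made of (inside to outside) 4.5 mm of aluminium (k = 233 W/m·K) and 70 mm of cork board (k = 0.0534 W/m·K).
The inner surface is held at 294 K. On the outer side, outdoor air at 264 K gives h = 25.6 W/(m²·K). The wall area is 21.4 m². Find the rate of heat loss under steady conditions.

Series thermal resistances:
R_aluminium = L/(kA) = 0.0045/(233×21.4) = 9.025×10^-7 K/W
R_cork board = L/(kA) = 0.07/(0.0534×21.4) = 0.06126 K/W
R_outer film = 1/(h_o·A) = 1/(25.6×21.4) = 0.001825 K/W
R_total = 0.06308 K/W
Q = ΔT / R_total = 30 / 0.06308

Q ≈ 476 W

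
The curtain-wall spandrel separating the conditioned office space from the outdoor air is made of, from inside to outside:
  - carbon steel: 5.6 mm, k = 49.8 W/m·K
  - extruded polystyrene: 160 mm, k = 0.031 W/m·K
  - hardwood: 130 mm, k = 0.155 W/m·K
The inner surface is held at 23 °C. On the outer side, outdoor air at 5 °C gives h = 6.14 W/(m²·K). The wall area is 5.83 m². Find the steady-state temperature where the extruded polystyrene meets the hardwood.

T ≈ 7.93 °C

Series thermal resistances:
R_carbon steel = L/(kA) = 0.0056/(49.8×5.83) = 1.929×10^-5 K/W
R_extruded polystyrene = L/(kA) = 0.16/(0.031×5.83) = 0.8853 K/W
R_hardwood = L/(kA) = 0.13/(0.155×5.83) = 0.1439 K/W
R_outer film = 1/(h_o·A) = 1/(6.14×5.83) = 0.02794 K/W
R_total = 1.057 K/W;  Q = ΔT/R_total = 18/1.057 = 17.03 W
T_interface = T_inner − Q·ΣR(inner→interface) = 23 − 17×0.8853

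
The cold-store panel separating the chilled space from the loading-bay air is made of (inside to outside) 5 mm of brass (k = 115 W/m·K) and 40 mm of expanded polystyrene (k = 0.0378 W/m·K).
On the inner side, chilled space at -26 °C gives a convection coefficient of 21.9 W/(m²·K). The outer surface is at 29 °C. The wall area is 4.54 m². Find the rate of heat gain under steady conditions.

Thermal resistances in series:
R_inner film = 1/(h_i·A) = 1/(21.9×4.54) = 0.01006 K/W
R_brass = L/(kA) = 0.005/(115×4.54) = 9.577×10^-6 K/W
R_expanded polystyrene = L/(kA) = 0.04/(0.0378×4.54) = 0.2331 K/W
R_total = 0.2432 K/W
Q = ΔT / R_total = 55 / 0.2432

Q ≈ 226 W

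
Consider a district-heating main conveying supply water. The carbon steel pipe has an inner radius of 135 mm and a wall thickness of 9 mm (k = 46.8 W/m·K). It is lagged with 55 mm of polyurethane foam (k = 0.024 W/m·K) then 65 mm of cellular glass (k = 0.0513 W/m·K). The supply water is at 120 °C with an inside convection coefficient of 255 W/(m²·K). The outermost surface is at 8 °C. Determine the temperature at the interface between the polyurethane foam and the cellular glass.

For a radial system each layer contributes R = ln(r_out/r_in)/(2πkL); films add R = 1/(hA).
R_inner film = 1/(h_i·2πr₁L) = 1/(255×2π×0.135×1) = 0.004623 K/W
R_carbon steel pipe wall = ln(144/135)/(2π×46.8×1) = 2.195×10^-4 K/W
R_polyurethane foam = ln(199/144)/(2π×0.024×1) = 2.145 K/W
R_cellular glass = ln(264/199)/(2π×0.0513×1) = 0.8769 K/W
R_total = 3.027 K/W
Q = ΔT/R_total = 112/3.027
Q = 37 W/m
T_interface = T_inner − Q·ΣR(inner→interface) = 120 − 37×2.15

T ≈ 40.4 °C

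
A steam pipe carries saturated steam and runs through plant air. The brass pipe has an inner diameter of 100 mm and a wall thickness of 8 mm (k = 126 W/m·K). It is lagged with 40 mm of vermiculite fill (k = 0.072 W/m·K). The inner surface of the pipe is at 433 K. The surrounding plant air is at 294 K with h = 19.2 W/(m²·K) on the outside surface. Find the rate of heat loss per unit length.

Radial resistances (cylindrical: R_cond = ln(r_o/r_i)/(2πkL), R_conv = 1/(h·2πrL)):
R_brass pipe wall = ln(58/50)/(2π×126×1) = 1.875×10^-4 K/W
R_vermiculite fill = ln(98/58)/(2π×0.072×1) = 1.159 K/W
R_outer film = 1/(h_o·2πr_oL) = 1/(19.2×2π×0.098×1) = 0.08458 K/W
R_total = 1.244 K/W
Q = ΔT/R_total = 139/1.244

q′ ≈ 112 W/m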